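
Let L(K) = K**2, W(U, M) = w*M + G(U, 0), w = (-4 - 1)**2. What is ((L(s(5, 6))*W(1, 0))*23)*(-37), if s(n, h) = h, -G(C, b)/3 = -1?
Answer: -91908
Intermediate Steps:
G(C, b) = 3 (G(C, b) = -3*(-1) = 3)
w = 25 (w = (-5)**2 = 25)
W(U, M) = 3 + 25*M (W(U, M) = 25*M + 3 = 3 + 25*M)
((L(s(5, 6))*W(1, 0))*23)*(-37) = ((6**2*(3 + 25*0))*23)*(-37) = ((36*(3 + 0))*23)*(-37) = ((36*3)*23)*(-37) = (108*23)*(-37) = 2484*(-37) = -91908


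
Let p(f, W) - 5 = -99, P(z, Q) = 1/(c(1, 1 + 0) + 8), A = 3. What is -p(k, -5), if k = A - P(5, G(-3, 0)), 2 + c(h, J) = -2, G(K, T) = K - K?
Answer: 94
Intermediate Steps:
G(K, T) = 0
c(h, J) = -4 (c(h, J) = -2 - 2 = -4)
P(z, Q) = 1/4 (P(z, Q) = 1/(-4 + 8) = 1/4)
k = 11/4 (k = 3 - 1*1/4 = 3 - 1/4 = 11/4 ≈ 2.7500)
p(f, W) = -94 (p(f, W) = 5 - 99 = -94)
-p(k, -5) = -1*(-94) = 94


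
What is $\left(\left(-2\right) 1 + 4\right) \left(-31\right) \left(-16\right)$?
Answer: $992$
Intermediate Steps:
$\left(\left(-2\right) 1 + 4\right) \left(-31\right) \left(-16\right) = \left(-2 + 4\right) \left(-31\right) \left(-16\right) = 2 \left(-31\right) \left(-16\right) = \left(-62\right) \left(-16\right) = 992$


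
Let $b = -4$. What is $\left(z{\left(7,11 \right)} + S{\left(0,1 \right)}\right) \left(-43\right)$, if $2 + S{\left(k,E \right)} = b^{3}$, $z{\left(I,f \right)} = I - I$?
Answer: $2838$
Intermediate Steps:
$z{\left(I,f \right)} = 0$
$S{\left(k,E \right)} = -66$ ($S{\left(k,E \right)} = -2 + \left(-4\right)^{3} = -2 - 64 = -66$)
$\left(z{\left(7,11 \right)} + S{\left(0,1 \right)}\right) \left(-43\right) = \left(0 - 66\right) \left(-43\right) = \left(-66\right) \left(-43\right) = 2838$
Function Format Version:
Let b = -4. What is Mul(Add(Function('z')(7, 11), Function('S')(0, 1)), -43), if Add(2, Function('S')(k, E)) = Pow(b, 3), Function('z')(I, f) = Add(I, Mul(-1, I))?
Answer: 2838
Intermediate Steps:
Function('z')(I, f) = 0
Function('S')(k, E) = -66 (Function('S')(k, E) = Add(-2, Pow(-4, 3)) = Add(-2, -64) = -66)
Mul(Add(Function('z')(7, 11), Function('S')(0, 1)), -43) = Mul(Add(0, -66), -43) = Mul(-66, -43) = 2838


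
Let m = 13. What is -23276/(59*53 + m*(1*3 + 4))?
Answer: -11638/1609 ≈ -7.2331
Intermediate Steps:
-23276/(59*53 + m*(1*3 + 4)) = -23276/(59*53 + 13*(1*3 + 4)) = -23276/(3127 + 13*(3 + 4)) = -23276/(3127 + 13*7) = -23276/(3127 + 91) = -23276/3218 = -23276*1/3218 = -11638/1609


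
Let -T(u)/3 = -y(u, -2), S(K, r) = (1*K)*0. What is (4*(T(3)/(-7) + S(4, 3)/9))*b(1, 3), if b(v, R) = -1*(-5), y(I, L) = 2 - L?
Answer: -240/7 ≈ -34.286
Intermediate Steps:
S(K, r) = 0 (S(K, r) = K*0 = 0)
T(u) = 12 (T(u) = -(-3)*(2 - 1*(-2)) = -(-3)*(2 + 2) = -(-3)*4 = -3*(-4) = 12)
b(v, R) = 5
(4*(T(3)/(-7) + S(4, 3)/9))*b(1, 3) = (4*(12/(-7) + 0/9))*5 = (4*(12*(-1/7) + 0*(1/9)))*5 = (4*(-12/7 + 0))*5 = (4*(-12/7))*5 = -48/7*5 = -240/7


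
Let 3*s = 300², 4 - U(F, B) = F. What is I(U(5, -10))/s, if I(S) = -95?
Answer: -19/6000 ≈ -0.0031667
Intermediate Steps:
U(F, B) = 4 - F
s = 30000 (s = (⅓)*300² = (⅓)*90000 = 30000)
I(U(5, -10))/s = -95/30000 = -95*1/30000 = -19/6000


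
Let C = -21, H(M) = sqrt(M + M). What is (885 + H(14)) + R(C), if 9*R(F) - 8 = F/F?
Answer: 886 + 2*sqrt(7) ≈ 891.29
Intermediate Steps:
H(M) = sqrt(2)*sqrt(M) (H(M) = sqrt(2*M) = sqrt(2)*sqrt(M))
R(F) = 1 (R(F) = 8/9 + (F/F)/9 = 8/9 + (1/9)*1 = 8/9 + 1/9 = 1)
(885 + H(14)) + R(C) = (885 + sqrt(2)*sqrt(14)) + 1 = (885 + 2*sqrt(7)) + 1 = 886 + 2*sqrt(7)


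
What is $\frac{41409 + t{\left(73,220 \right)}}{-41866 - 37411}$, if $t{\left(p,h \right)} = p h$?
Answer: $- \frac{57469}{79277} \approx -0.72491$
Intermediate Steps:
$t{\left(p,h \right)} = h p$
$\frac{41409 + t{\left(73,220 \right)}}{-41866 - 37411} = \frac{41409 + 220 \cdot 73}{-41866 - 37411} = \frac{41409 + 16060}{-79277} = 57469 \left(- \frac{1}{79277}\right) = - \frac{57469}{79277}$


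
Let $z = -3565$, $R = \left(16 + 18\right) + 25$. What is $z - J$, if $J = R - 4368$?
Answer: $744$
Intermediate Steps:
$R = 59$ ($R = 34 + 25 = 59$)
$J = -4309$ ($J = 59 - 4368 = -4309$)
$z - J = -3565 - -4309 = -3565 + 4309 = 744$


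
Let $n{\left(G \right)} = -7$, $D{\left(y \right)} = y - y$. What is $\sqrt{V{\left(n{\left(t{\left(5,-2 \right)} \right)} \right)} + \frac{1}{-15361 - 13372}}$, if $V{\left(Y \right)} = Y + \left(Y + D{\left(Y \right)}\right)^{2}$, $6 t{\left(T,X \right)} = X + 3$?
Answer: $\frac{\sqrt{34674553405}}{28733} \approx 6.4807$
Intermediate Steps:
$t{\left(T,X \right)} = \frac{1}{2} + \frac{X}{6}$ ($t{\left(T,X \right)} = \frac{X + 3}{6} = \frac{3 + X}{6} = \frac{1}{2} + \frac{X}{6}$)
$D{\left(y \right)} = 0$
$V{\left(Y \right)} = Y + Y^{2}$ ($V{\left(Y \right)} = Y + \left(Y + 0\right)^{2} = Y + Y^{2}$)
$\sqrt{V{\left(n{\left(t{\left(5,-2 \right)} \right)} \right)} + \frac{1}{-15361 - 13372}} = \sqrt{- 7 \left(1 - 7\right) + \frac{1}{-15361 - 13372}} = \sqrt{\left(-7\right) \left(-6\right) + \frac{1}{-15361 - 13372}} = \sqrt{42 + \frac{1}{-28733}} = \sqrt{42 - \frac{1}{28733}} = \sqrt{\frac{1206785}{28733}} = \frac{\sqrt{34674553405}}{28733}$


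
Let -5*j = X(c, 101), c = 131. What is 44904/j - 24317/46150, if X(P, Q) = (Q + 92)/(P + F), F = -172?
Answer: 424820824819/8906950 ≈ 47695.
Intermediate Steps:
X(P, Q) = (92 + Q)/(-172 + P) (X(P, Q) = (Q + 92)/(P - 172) = (92 + Q)/(-172 + P))
j = 193/205 (j = -(92 + 101)/(5*(-172 + 131)) = -193/(5*(-41)) = -(-1)*193/205 = -⅕*(-193/41) = 193/205 ≈ 0.94146)
44904/j - 24317/46150 = 44904/(193/205) - 24317/46150 = 44904*(205/193) - 24317*1/46150 = 9205320/193 - 24317/46150 = 424820824819/8906950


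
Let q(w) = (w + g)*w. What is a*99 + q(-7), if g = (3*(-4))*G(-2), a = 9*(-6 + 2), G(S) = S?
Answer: -3683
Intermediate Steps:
a = -36 (a = 9*(-4) = -36)
g = 24 (g = (3*(-4))*(-2) = -12*(-2) = 24)
q(w) = w*(24 + w) (q(w) = (w + 24)*w = (24 + w)*w = w*(24 + w))
a*99 + q(-7) = -36*99 - 7*(24 - 7) = -3564 - 7*17 = -3564 - 119 = -3683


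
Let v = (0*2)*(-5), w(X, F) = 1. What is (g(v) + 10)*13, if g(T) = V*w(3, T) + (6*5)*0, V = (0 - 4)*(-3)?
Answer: 286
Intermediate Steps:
V = 12 (V = -4*(-3) = 12)
v = 0 (v = 0*(-5) = 0)
g(T) = 12 (g(T) = 12*1 + (6*5)*0 = 12 + 30*0 = 12 + 0 = 12)
(g(v) + 10)*13 = (12 + 10)*13 = 22*13 = 286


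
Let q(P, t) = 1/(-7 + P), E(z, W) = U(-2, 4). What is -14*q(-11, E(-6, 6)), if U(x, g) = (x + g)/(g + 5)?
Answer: 7/9 ≈ 0.77778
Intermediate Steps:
U(x, g) = (g + x)/(5 + g)
E(z, W) = 2/9 (E(z, W) = (4 - 2)/(5 + 4) = 2/9)
-14*q(-11, E(-6, 6)) = -14/(-7 - 11) = -14/(-18) = -14*(-1/18) = 7/9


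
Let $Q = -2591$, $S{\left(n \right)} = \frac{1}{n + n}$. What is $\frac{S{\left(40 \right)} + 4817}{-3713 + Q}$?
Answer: $- \frac{385361}{504320} \approx -0.76412$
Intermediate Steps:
$S{\left(n \right)} = \frac{1}{2 n}$
$\frac{S{\left(40 \right)} + 4817}{-3713 + Q} = \frac{\frac{1}{2 \cdot 40} + 4817}{-3713 - 2591} = \frac{\frac{1}{2} \cdot \frac{1}{40} + 4817}{-6304} = \left(\frac{1}{80} + 4817\right) \left(- \frac{1}{6304}\right) = \frac{385361}{80} \left(- \frac{1}{6304}\right) = - \frac{385361}{504320}$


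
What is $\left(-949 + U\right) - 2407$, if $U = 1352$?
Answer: $-2004$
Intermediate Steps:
$\left(-949 + U\right) - 2407 = \left(-949 + 1352\right) - 2407 = 403 - 2407 = -2004$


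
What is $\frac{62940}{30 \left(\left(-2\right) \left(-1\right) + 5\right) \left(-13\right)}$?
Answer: $- \frac{2098}{91} \approx -23.055$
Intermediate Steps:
$\frac{62940}{30 \left(\left(-2\right) \left(-1\right) + 5\right) \left(-13\right)} = \frac{62940}{30 \left(2 + 5\right) \left(-13\right)} = \frac{62940}{30 \cdot 7 \left(-13\right)} = \frac{62940}{210 \left(-13\right)} = \frac{62940}{-2730} = 62940 \left(- \frac{1}{2730}\right) = - \frac{2098}{91}$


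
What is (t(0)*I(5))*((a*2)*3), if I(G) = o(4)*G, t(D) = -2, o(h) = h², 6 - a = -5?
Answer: -10560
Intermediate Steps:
a = 11 (a = 6 - 1*(-5) = 6 + 5 = 11)
I(G) = 16*G (I(G) = 4²*G = 16*G)
(t(0)*I(5))*((a*2)*3) = (-32*5)*((11*2)*3) = (-2*80)*(22*3) = -160*66 = -10560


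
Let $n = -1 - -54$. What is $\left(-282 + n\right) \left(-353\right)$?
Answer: $80837$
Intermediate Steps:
$n = 53$ ($n = -1 + 54 = 53$)
$\left(-282 + n\right) \left(-353\right) = \left(-282 + 53\right) \left(-353\right) = \left(-229\right) \left(-353\right) = 80837$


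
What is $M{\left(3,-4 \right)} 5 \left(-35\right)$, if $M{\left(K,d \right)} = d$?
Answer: $700$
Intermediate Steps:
$M{\left(3,-4 \right)} 5 \left(-35\right) = \left(-4\right) 5 \left(-35\right) = \left(-20\right) \left(-35\right) = 700$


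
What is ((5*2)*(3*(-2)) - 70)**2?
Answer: 16900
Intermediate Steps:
((5*2)*(3*(-2)) - 70)**2 = (10*(-6) - 70)**2 = (-60 - 70)**2 = (-130)**2 = 16900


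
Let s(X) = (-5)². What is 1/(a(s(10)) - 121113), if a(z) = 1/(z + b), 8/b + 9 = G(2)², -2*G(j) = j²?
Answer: -117/14170216 ≈ -8.2568e-6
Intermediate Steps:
s(X) = 25
G(j) = -j²/2
b = -8/5 (b = 8/(-9 + (-½*2²)²) = 8/(-9 + (-½*4)²) = 8/(-9 + (-2)²) = 8/(-9 + 4) = 8/(-5) = 8*(-⅕) = -8/5 ≈ -1.6000)
a(z) = 1/(-8/5 + z) (a(z) = 1/(z - 8/5) = 1/(-8/5 + z))
1/(a(s(10)) - 121113) = 1/(5/(-8 + 5*25) - 121113) = 1/(5/(-8 + 125) - 121113) = 1/(5/117 - 121113) = 1/(-14170216/117) = -117/14170216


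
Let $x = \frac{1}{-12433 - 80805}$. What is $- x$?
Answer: $\frac{1}{93238} \approx 1.0725 \cdot 10^{-5}$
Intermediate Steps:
$x = - \frac{1}{93238}$ ($x = \frac{1}{-93238} = - \frac{1}{93238} \approx -1.0725 \cdot 10^{-5}$)
$- x = \left(-1\right) \left(- \frac{1}{93238}\right) = \frac{1}{93238}$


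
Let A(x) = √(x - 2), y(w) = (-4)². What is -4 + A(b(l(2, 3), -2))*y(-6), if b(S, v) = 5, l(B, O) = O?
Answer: -4 + 16*√3 ≈ 23.713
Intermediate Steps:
y(w) = 16
A(x) = √(-2 + x)
-4 + A(b(l(2, 3), -2))*y(-6) = -4 + √(-2 + 5)*16 = -4 + √3*16 = -4 + 16*√3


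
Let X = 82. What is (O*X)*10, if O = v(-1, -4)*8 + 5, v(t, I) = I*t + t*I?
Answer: 56580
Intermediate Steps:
v(t, I) = 2*I*t (v(t, I) = I*t + I*t = 2*I*t)
O = 69 (O = (2*(-4)*(-1))*8 + 5 = 8*8 + 5 = 64 + 5 = 69)
(O*X)*10 = (69*82)*10 = 5658*10 = 56580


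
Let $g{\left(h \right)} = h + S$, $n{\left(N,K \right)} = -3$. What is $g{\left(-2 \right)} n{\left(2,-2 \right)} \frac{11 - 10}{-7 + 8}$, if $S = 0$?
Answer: $6$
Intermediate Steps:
$g{\left(h \right)} = h$ ($g{\left(h \right)} = h + 0 = h$)
$g{\left(-2 \right)} n{\left(2,-2 \right)} \frac{11 - 10}{-7 + 8} = \left(-2\right) \left(-3\right) \frac{11 - 10}{-7 + 8} = 6 \cdot 1 \cdot 1^{-1} = 6 \cdot 1 \cdot 1 = 6 \cdot 1 = 6$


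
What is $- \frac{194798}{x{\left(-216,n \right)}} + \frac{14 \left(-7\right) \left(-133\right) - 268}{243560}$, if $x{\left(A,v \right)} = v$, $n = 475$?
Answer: $- \frac{4743893703}{11569100} \approx -410.05$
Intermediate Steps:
$- \frac{194798}{x{\left(-216,n \right)}} + \frac{14 \left(-7\right) \left(-133\right) - 268}{243560} = - \frac{194798}{475} + \frac{14 \left(-7\right) \left(-133\right) - 268}{243560} = \left(-194798\right) \frac{1}{475} + \left(\left(-98\right) \left(-133\right) - 268\right) \frac{1}{243560} = - \frac{194798}{475} + \left(13034 - 268\right) \frac{1}{243560} = - \frac{194798}{475} + 12766 \cdot \frac{1}{243560} = - \frac{194798}{475} + \frac{6383}{121780} = - \frac{4743893703}{11569100}$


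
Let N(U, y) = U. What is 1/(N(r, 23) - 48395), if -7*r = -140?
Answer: -1/48375 ≈ -2.0672e-5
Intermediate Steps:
r = 20 (r = -⅐*(-140) = 20)
1/(N(r, 23) - 48395) = 1/(20 - 48395) = 1/(-48375) = -1/48375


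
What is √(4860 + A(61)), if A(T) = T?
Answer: √4921 ≈ 70.150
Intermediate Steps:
√(4860 + A(61)) = √(4860 + 61) = √4921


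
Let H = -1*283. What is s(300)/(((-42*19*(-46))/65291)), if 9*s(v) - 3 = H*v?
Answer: -615890003/36708 ≈ -16778.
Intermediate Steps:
H = -283
s(v) = 1/3 - 283*v/9 (s(v) = 1/3 + (-283*v)/9 = 1/3 - 283*v/9)
s(300)/(((-42*19*(-46))/65291)) = (1/3 - 283/9*300)/(((-42*19*(-46))/65291)) = (1/3 - 28300/3)/((-798*(-46)*(1/65291))) = -9433/(36708*(1/65291)) = -9433/36708/65291 = -9433*65291/36708 = -615890003/36708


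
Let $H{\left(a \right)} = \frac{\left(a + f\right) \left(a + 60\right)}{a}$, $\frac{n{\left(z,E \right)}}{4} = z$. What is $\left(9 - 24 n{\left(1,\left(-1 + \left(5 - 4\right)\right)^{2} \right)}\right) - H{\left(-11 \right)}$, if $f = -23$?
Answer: $- \frac{2623}{11} \approx -238.45$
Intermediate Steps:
$n{\left(z,E \right)} = 4 z$
$H{\left(a \right)} = \frac{\left(-23 + a\right) \left(60 + a\right)}{a}$ ($H{\left(a \right)} = \frac{\left(a - 23\right) \left(a + 60\right)}{a} = \frac{\left(-23 + a\right) \left(60 + a\right)}{a}$)
$\left(9 - 24 n{\left(1,\left(-1 + \left(5 - 4\right)\right)^{2} \right)}\right) - H{\left(-11 \right)} = \left(9 - 24 \cdot 4 \cdot 1\right) - \left(37 - 11 - \frac{1380}{-11}\right) = \left(9 - 96\right) - \left(37 - 11 - - \frac{1380}{11}\right) = \left(9 - 96\right) - \left(37 - 11 + \frac{1380}{11}\right) = -87 - \frac{1666}{11} = - \frac{2623}{11}$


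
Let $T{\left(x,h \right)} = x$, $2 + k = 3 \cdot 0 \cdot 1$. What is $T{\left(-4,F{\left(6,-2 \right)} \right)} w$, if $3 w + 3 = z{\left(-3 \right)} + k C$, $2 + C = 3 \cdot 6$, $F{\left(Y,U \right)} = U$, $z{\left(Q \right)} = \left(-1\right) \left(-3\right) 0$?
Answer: $\frac{140}{3} \approx 46.667$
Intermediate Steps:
$z{\left(Q \right)} = 0$ ($z{\left(Q \right)} = 3 \cdot 0 = 0$)
$k = -2$ ($k = -2 + 3 \cdot 0 \cdot 1 = -2 + 0 \cdot 1 = -2 + 0 = -2$)
$C = 16$ ($C = -2 + 3 \cdot 6 = -2 + 18 = 16$)
$w = - \frac{35}{3}$ ($w = -1 + \frac{0 - 32}{3} = -1 + \frac{1}{3} \left(-32\right) = -1 - \frac{32}{3} = - \frac{35}{3} \approx -11.667$)
$T{\left(-4,F{\left(6,-2 \right)} \right)} w = \left(-4\right) \left(- \frac{35}{3}\right) = \frac{140}{3}$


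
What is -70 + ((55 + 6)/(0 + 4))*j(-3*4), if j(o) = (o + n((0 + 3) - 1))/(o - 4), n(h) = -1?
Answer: -3687/64 ≈ -57.609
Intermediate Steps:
j(o) = (-1 + o)/(-4 + o) (j(o) = (o - 1)/(o - 4) = (-1 + o)/(-4 + o))
-70 + ((55 + 6)/(0 + 4))*j(-3*4) = -70 + ((55 + 6)/(0 + 4))*((-1 - 3*4)/(-4 - 3*4)) = -70 + (61/4)*((-1 - 12)/(-4 - 12)) = -70 + (61*(1/4))*(-13/(-16)) = -70 + 61*(-1/16*(-13))/4 = -70 + (61/4)*(13/16) = -70 + 793/64 = -3687/64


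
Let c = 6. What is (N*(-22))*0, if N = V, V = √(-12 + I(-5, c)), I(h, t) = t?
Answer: 0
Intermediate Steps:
V = I*√6 (V = √(-12 + 6) = √(-6) = I*√6 ≈ 2.4495*I)
N = I*√6 ≈ 2.4495*I
(N*(-22))*0 = ((I*√6)*(-22))*0 = -22*I*√6*0 = 0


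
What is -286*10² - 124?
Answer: -28724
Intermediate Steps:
-286*10² - 124 = -286*100 - 124 = -28600 - 124 = -28724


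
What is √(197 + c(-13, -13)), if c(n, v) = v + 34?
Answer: √218 ≈ 14.765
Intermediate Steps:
c(n, v) = 34 + v
√(197 + c(-13, -13)) = √(197 + (34 - 13)) = √(197 + 21) = √218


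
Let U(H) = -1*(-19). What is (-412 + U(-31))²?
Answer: 154449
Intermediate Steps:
U(H) = 19
(-412 + U(-31))² = (-412 + 19)² = (-393)² = 154449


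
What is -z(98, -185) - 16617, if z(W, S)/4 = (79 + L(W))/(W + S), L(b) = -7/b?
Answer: -10117543/609 ≈ -16613.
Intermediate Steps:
z(W, S) = 4*(79 - 7/W)/(S + W) (z(W, S) = 4*((79 - 7/W)/(W + S)) = 4*((79 - 7/W)/(S + W)) = 4*(79 - 7/W)/(S + W))
-z(98, -185) - 16617 = -4*(-7 + 79*98)/(98*(-185 + 98)) - 16617 = -4*(-7 + 7742)/(98*(-87)) - 16617 = -4*(-1)*7735/(98*87) - 16617 = -1*(-2210/609) - 16617 = 2210/609 - 16617 = -10117543/609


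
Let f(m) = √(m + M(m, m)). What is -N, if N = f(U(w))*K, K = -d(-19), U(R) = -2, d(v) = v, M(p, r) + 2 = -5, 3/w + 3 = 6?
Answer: -57*I ≈ -57.0*I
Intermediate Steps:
w = 1 (w = 3/(-3 + 6) = 3/3 = 3*(⅓) = 1)
M(p, r) = -7 (M(p, r) = -2 - 5 = -7)
K = 19 (K = -1*(-19) = 19)
f(m) = √(-7 + m) (f(m) = √(m - 7) = √(-7 + m))
N = 57*I (N = √(-7 - 2)*19 = √(-9)*19 = (3*I)*19 = 57*I ≈ 57.0*I)
-N = -57*I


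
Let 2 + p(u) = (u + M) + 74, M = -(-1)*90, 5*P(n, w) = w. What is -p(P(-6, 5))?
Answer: -163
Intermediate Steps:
P(n, w) = w/5
M = 90 (M = -1*(-90) = 90)
p(u) = 162 + u (p(u) = -2 + ((u + 90) + 74) = -2 + ((90 + u) + 74) = -2 + (164 + u) = 162 + u)
-p(P(-6, 5)) = -(162 + (⅕)*5) = -(162 + 1) = -1*163 = -163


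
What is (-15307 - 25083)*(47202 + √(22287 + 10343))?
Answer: -1906488780 - 40390*√32630 ≈ -1.9138e+9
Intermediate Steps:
(-15307 - 25083)*(47202 + √(22287 + 10343)) = -40390*(47202 + √32630) = -1906488780 - 40390*√32630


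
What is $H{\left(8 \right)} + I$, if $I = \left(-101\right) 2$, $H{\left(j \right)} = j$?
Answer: $-194$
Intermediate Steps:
$I = -202$
$H{\left(8 \right)} + I = 8 - 202 = -194$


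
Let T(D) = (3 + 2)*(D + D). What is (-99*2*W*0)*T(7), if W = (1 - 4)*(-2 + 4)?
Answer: 0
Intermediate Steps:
T(D) = 10*D (T(D) = 5*(2*D) = 10*D)
W = -6 (W = -3*2 = -6)
(-99*2*W*0)*T(7) = (-99*2*(-6)*0)*(10*7) = -(-1188)*0*70 = -99*0*70 = 0*70 = 0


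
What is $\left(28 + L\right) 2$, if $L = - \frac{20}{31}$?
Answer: $\frac{1696}{31} \approx 54.71$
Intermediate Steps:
$L = - \frac{20}{31}$ ($L = \left(-20\right) \frac{1}{31} = - \frac{20}{31} \approx -0.64516$)
$\left(28 + L\right) 2 = \left(28 - \frac{20}{31}\right) 2 = \frac{848}{31} \cdot 2 = \frac{1696}{31}$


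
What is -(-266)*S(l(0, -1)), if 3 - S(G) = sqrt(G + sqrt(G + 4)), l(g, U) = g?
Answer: 798 - 266*sqrt(2) ≈ 421.82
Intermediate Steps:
S(G) = 3 - sqrt(G + sqrt(4 + G)) (S(G) = 3 - sqrt(G + sqrt(G + 4)) = 3 - sqrt(G + sqrt(4 + G)))
-(-266)*S(l(0, -1)) = -(-266)*(3 - sqrt(0 + sqrt(4 + 0))) = -(-266)*(3 - sqrt(0 + sqrt(4))) = -(-266)*(3 - sqrt(0 + 2)) = -(-266)*(3 - sqrt(2)) = -133*(-6 + 2*sqrt(2)) = 798 - 266*sqrt(2)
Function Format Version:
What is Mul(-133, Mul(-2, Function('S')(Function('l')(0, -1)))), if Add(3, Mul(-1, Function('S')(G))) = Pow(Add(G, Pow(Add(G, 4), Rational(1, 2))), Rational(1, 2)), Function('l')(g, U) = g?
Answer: Add(798, Mul(-266, Pow(2, Rational(1, 2)))) ≈ 421.82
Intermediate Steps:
Function('S')(G) = Add(3, Mul(-1, Pow(Add(G, Pow(Add(4, G), Rational(1, 2))), Rational(1, 2)))) (Function('S')(G) = Add(3, Mul(-1, Pow(Add(G, Pow(Add(G, 4), Rational(1, 2))), Rational(1, 2)))) = Add(3, Mul(-1, Pow(Add(G, Pow(Add(4, G), Rational(1, 2))), Rational(1, 2)))))
Mul(-133, Mul(-2, Function('S')(Function('l')(0, -1)))) = Mul(-133, Mul(-2, Add(3, Mul(-1, Pow(Add(0, Pow(Add(4, 0), Rational(1, 2))), Rational(1, 2)))))) = Mul(-133, Mul(-2, Add(3, Mul(-1, Pow(Add(0, Pow(4, Rational(1, 2))), Rational(1, 2)))))) = Mul(-133, Mul(-2, Add(3, Mul(-1, Pow(Add(0, 2), Rational(1, 2)))))) = Mul(-133, Mul(-2, Add(3, Mul(-1, Pow(2, Rational(1, 2)))))) = Mul(-133, Add(-6, Mul(2, Pow(2, Rational(1, 2))))) = Add(798, Mul(-266, Pow(2, Rational(1, 2))))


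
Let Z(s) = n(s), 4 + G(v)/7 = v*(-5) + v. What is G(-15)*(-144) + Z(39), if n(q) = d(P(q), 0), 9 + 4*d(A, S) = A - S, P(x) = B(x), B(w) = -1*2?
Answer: -225803/4 ≈ -56451.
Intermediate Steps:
B(w) = -2
P(x) = -2
G(v) = -28 - 28*v (G(v) = -28 + 7*(v*(-5) + v) = -28 + 7*(-5*v + v) = -28 + 7*(-4*v) = -28 - 28*v)
d(A, S) = -9/4 - S/4 + A/4 (d(A, S) = -9/4 + (A - S)/4 = -9/4 + (-S/4 + A/4) = -9/4 - S/4 + A/4)
n(q) = -11/4 (n(q) = -9/4 - ¼*0 + (¼)*(-2) = -9/4 + 0 - ½ = -11/4)
Z(s) = -11/4
G(-15)*(-144) + Z(39) = (-28 - 28*(-15))*(-144) - 11/4 = (-28 + 420)*(-144) - 11/4 = 392*(-144) - 11/4 = -56448 - 11/4 = -225803/4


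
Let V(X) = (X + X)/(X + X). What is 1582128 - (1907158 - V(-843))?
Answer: -325029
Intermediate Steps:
V(X) = 1 (V(X) = (2*X)/((2*X)) = (2*X)*(1/(2*X)) = 1)
1582128 - (1907158 - V(-843)) = 1582128 - (1907158 - 1*1) = 1582128 - (1907158 - 1) = 1582128 - 1*1907157 = 1582128 - 1907157 = -325029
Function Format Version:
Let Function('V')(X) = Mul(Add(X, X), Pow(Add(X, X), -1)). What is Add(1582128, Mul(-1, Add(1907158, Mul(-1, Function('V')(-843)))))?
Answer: -325029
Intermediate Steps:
Function('V')(X) = 1 (Function('V')(X) = Mul(Mul(2, X), Pow(Mul(2, X), -1)) = Mul(Mul(2, X), Mul(Rational(1, 2), Pow(X, -1))) = 1)
Add(1582128, Mul(-1, Add(1907158, Mul(-1, Function('V')(-843))))) = Add(1582128, Mul(-1, Add(1907158, Mul(-1, 1)))) = Add(1582128, Mul(-1, Add(1907158, -1))) = Add(1582128, Mul(-1, 1907157)) = Add(1582128, -1907157) = -325029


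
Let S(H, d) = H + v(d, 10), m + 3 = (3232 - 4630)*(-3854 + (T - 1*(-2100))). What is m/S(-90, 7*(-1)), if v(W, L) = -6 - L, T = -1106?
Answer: -3998277/106 ≈ -37720.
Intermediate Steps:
m = 3998277 (m = -3 + (3232 - 4630)*(-3854 + (-1106 - 1*(-2100))) = -3 - 1398*(-3854 + (-1106 + 2100)) = -3 - 1398*(-3854 + 994) = -3 - 1398*(-2860) = -3 + 3998280 = 3998277)
S(H, d) = -16 + H (S(H, d) = H + (-6 - 1*10) = H + (-6 - 10) = H - 16 = -16 + H)
m/S(-90, 7*(-1)) = 3998277/(-16 - 90) = 3998277/(-106) = 3998277*(-1/106) = -3998277/106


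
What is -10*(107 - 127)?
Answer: 200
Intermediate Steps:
-10*(107 - 127) = -10*(-20) = 200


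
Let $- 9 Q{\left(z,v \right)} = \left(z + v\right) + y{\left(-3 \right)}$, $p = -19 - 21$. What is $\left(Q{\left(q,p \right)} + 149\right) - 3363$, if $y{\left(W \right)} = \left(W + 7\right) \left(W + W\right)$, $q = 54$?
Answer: $- \frac{28916}{9} \approx -3212.9$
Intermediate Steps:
$y{\left(W \right)} = 2 W \left(7 + W\right)$ ($y{\left(W \right)} = \left(7 + W\right) 2 W = 2 W \left(7 + W\right)$)
$p = -40$ ($p = -19 - 21 = -40$)
$Q{\left(z,v \right)} = \frac{8}{3} - \frac{v}{9} - \frac{z}{9}$ ($Q{\left(z,v \right)} = - \frac{\left(z + v\right) + 2 \left(-3\right) \left(7 - 3\right)}{9} = - \frac{\left(v + z\right) + 2 \left(-3\right) 4}{9} = - \frac{\left(v + z\right) - 24}{9} = - \frac{-24 + v + z}{9} = \frac{8}{3} - \frac{v}{9} - \frac{z}{9}$)
$\left(Q{\left(q,p \right)} + 149\right) - 3363 = \left(\left(\frac{8}{3} - - \frac{40}{9} - 6\right) + 149\right) - 3363 = \left(\left(\frac{8}{3} + \frac{40}{9} - 6\right) + 149\right) - 3363 = \left(\frac{10}{9} + 149\right) - 3363 = \frac{1351}{9} - 3363 = - \frac{28916}{9}$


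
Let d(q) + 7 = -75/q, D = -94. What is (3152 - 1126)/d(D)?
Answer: -190444/583 ≈ -326.66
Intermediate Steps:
d(q) = -7 - 75/q
(3152 - 1126)/d(D) = (3152 - 1126)/(-7 - 75/(-94)) = 2026/(-7 - 75*(-1/94)) = 2026/(-7 + 75/94) = 2026/(-583/94) = 2026*(-94/583) = -190444/583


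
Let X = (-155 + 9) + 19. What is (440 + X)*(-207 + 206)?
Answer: -313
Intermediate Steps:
X = -127 (X = -146 + 19 = -127)
(440 + X)*(-207 + 206) = (440 - 127)*(-207 + 206) = 313*(-1) = -313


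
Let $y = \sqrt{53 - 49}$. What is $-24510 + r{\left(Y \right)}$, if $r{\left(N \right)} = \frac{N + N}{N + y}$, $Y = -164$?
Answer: $- \frac{1985146}{81} \approx -24508.0$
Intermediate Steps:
$y = 2$ ($y = \sqrt{4} = 2$)
$r{\left(N \right)} = \frac{2 N}{2 + N}$ ($r{\left(N \right)} = \frac{N + N}{N + 2} = \frac{2 N}{2 + N}$)
$-24510 + r{\left(Y \right)} = -24510 + 2 \left(-164\right) \frac{1}{2 - 164} = -24510 + 2 \left(-164\right) \frac{1}{-162} = -24510 + 2 \left(-164\right) \left(- \frac{1}{162}\right) = -24510 + \frac{164}{81} = - \frac{1985146}{81}$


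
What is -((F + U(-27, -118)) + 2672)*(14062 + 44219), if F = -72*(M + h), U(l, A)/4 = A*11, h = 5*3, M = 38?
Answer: 369268416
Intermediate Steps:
h = 15
U(l, A) = 44*A (U(l, A) = 4*(A*11) = 4*(11*A) = 44*A)
F = -3816 (F = -72*(38 + 15) = -72*53 = -3816)
-((F + U(-27, -118)) + 2672)*(14062 + 44219) = -((-3816 + 44*(-118)) + 2672)*(14062 + 44219) = -((-3816 - 5192) + 2672)*58281 = -(-9008 + 2672)*58281 = -(-6336)*58281 = -1*(-369268416) = 369268416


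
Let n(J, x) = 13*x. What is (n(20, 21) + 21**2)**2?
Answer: 509796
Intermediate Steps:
(n(20, 21) + 21**2)**2 = (13*21 + 21**2)**2 = (273 + 441)**2 = 714**2 = 509796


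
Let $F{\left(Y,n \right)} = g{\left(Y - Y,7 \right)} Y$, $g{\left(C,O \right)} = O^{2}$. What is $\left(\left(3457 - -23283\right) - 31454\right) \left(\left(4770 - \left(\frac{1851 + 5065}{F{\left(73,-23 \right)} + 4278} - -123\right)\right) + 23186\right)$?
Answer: $- \frac{1030580803486}{7855} \approx -1.312 \cdot 10^{8}$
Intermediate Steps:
$F{\left(Y,n \right)} = 49 Y$ ($F{\left(Y,n \right)} = 7^{2} Y = 49 Y$)
$\left(\left(3457 - -23283\right) - 31454\right) \left(\left(4770 - \left(\frac{1851 + 5065}{F{\left(73,-23 \right)} + 4278} - -123\right)\right) + 23186\right) = \left(\left(3457 - -23283\right) - 31454\right) \left(\left(4770 - \left(\frac{1851 + 5065}{49 \cdot 73 + 4278} - -123\right)\right) + 23186\right) = \left(\left(3457 + 23283\right) - 31454\right) \left(\left(4770 - \left(\frac{6916}{3577 + 4278} + 123\right)\right) + 23186\right) = \left(26740 - 31454\right) \left(\left(4770 - \left(\frac{6916}{7855} + 123\right)\right) + 23186\right) = - 4714 \left(\left(4770 - \left(6916 \cdot \frac{1}{7855} + 123\right)\right) + 23186\right) = - 4714 \left(\left(4770 - \left(\frac{6916}{7855} + 123\right)\right) + 23186\right) = - 4714 \left(\left(4770 - \frac{973081}{7855}\right) + 23186\right) = - 4714 \left(\frac{36495269}{7855} + 23186\right) = \left(-4714\right) \frac{218621299}{7855} = - \frac{1030580803486}{7855}$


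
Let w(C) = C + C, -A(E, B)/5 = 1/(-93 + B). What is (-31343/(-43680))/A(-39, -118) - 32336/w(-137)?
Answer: 341317177/2301600 ≈ 148.30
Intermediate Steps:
A(E, B) = -5/(-93 + B)
w(C) = 2*C
(-31343/(-43680))/A(-39, -118) - 32336/w(-137) = (-31343/(-43680))/((-5/(-93 - 118))) - 32336/(2*(-137)) = (-31343*(-1/43680))/((-5/(-211))) - 32336/(-274) = 2411/(3360*((-5*(-1/211)))) - 32336*(-1/274) = 2411/(3360*(5/211)) + 16168/137 = (2411/3360)*(211/5) + 16168/137 = 508721/16800 + 16168/137 = 341317177/2301600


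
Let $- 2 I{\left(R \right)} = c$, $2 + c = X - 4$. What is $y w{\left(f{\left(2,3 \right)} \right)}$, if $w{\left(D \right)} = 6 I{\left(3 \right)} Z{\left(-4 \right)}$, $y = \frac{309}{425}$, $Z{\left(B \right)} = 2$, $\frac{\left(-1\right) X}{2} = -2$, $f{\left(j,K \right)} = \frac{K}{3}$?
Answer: $\frac{3708}{425} \approx 8.7247$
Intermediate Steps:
$f{\left(j,K \right)} = \frac{K}{3}$ ($f{\left(j,K \right)} = K \frac{1}{3} = \frac{K}{3}$)
$X = 4$ ($X = \left(-2\right) \left(-2\right) = 4$)
$c = -2$ ($c = -2 + \left(4 - 4\right) = -2 + 0 = -2$)
$I{\left(R \right)} = 1$ ($I{\left(R \right)} = \left(- \frac{1}{2}\right) \left(-2\right) = 1$)
$y = \frac{309}{425}$ ($y = 309 \cdot \frac{1}{425} = \frac{309}{425} \approx 0.72706$)
$w{\left(D \right)} = 12$ ($w{\left(D \right)} = 6 \cdot 1 \cdot 2 = 6 \cdot 2 = 12$)
$y w{\left(f{\left(2,3 \right)} \right)} = \frac{309}{425} \cdot 12 = \frac{3708}{425}$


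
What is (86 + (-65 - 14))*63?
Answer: 441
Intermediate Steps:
(86 + (-65 - 14))*63 = (86 - 79)*63 = 7*63 = 441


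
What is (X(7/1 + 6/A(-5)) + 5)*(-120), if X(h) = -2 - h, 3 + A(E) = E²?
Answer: 5640/11 ≈ 512.73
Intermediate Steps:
A(E) = -3 + E²
(X(7/1 + 6/A(-5)) + 5)*(-120) = ((-2 - (7/1 + 6/(-3 + (-5)²))) + 5)*(-120) = ((-2 - (7*1 + 6/(-3 + 25))) + 5)*(-120) = ((-2 - (7 + 6/22)) + 5)*(-120) = ((-2 - (7 + 6*(1/22))) + 5)*(-120) = ((-2 - (7 + 3/11)) + 5)*(-120) = ((-2 - 1*80/11) + 5)*(-120) = ((-2 - 80/11) + 5)*(-120) = (-102/11 + 5)*(-120) = -47/11*(-120) = 5640/11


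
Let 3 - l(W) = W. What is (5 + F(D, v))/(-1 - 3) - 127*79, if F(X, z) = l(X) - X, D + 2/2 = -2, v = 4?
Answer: -20073/2 ≈ -10037.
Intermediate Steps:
l(W) = 3 - W
D = -3 (D = -1 - 2 = -3)
F(X, z) = 3 - 2*X (F(X, z) = (3 - X) - X = 3 - 2*X)
(5 + F(D, v))/(-1 - 3) - 127*79 = (5 + (3 - 2*(-3)))/(-1 - 3) - 127*79 = (5 + (3 + 6))/(-4) - 10033 = -(5 + 9)/4 - 10033 = -1/4*14 - 10033 = -7/2 - 10033 = -20073/2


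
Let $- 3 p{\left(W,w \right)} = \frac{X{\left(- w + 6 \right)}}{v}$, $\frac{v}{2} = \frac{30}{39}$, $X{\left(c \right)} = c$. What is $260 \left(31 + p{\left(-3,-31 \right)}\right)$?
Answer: $\frac{17927}{3} \approx 5975.7$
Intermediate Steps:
$v = \frac{20}{13}$ ($v = 2 \cdot \frac{30}{39} = 2 \cdot 30 \cdot \frac{1}{39} = 2 \cdot \frac{10}{13} = \frac{20}{13} \approx 1.5385$)
$p{\left(W,w \right)} = - \frac{13}{10} + \frac{13 w}{60}$ ($p{\left(W,w \right)} = - \frac{\left(- w + 6\right) \frac{1}{\frac{20}{13}}}{3} = - \frac{\left(6 - w\right) \frac{13}{20}}{3} = - \frac{\frac{39}{10} - \frac{13 w}{20}}{3} = - \frac{13}{10} + \frac{13 w}{60}$)
$260 \left(31 + p{\left(-3,-31 \right)}\right) = 260 \left(31 + \left(- \frac{13}{10} + \frac{13}{60} \left(-31\right)\right)\right) = 260 \left(31 - \frac{481}{60}\right) = 260 \cdot \frac{1379}{60} = \frac{17927}{3}$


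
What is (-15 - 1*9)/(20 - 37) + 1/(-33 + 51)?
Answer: 449/306 ≈ 1.4673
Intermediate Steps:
(-15 - 1*9)/(20 - 37) + 1/(-33 + 51) = (-15 - 9)/(-17) + 1/18 = -24*(-1/17) + 1/18 = 24/17 + 1/18 = 449/306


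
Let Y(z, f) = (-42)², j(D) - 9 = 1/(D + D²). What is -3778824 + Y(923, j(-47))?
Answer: -3777060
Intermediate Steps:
j(D) = 9 + 1/(D + D²)
Y(z, f) = 1764
-3778824 + Y(923, j(-47)) = -3778824 + 1764 = -3777060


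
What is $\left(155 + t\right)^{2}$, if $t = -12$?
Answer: $20449$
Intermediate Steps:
$\left(155 + t\right)^{2} = \left(155 - 12\right)^{2} = 143^{2} = 20449$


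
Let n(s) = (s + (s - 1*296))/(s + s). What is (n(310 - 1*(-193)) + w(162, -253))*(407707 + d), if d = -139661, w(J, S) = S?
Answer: -34016109584/503 ≈ -6.7626e+7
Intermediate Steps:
n(s) = (-296 + 2*s)/(2*s) (n(s) = (s + (s - 296))/((2*s)) = (s + (-296 + s))*(1/(2*s)) = (-296 + 2*s)*(1/(2*s)) = (-296 + 2*s)/(2*s))
(n(310 - 1*(-193)) + w(162, -253))*(407707 + d) = ((-148 + (310 - 1*(-193)))/(310 - 1*(-193)) - 253)*(407707 - 139661) = ((-148 + (310 + 193))/(310 + 193) - 253)*268046 = ((-148 + 503)/503 - 253)*268046 = ((1/503)*355 - 253)*268046 = (355/503 - 253)*268046 = -126904/503*268046 = -34016109584/503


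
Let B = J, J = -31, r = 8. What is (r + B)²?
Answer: 529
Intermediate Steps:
B = -31
(r + B)² = (8 - 31)² = (-23)² = 529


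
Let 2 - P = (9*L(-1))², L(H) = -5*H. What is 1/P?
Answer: -1/2023 ≈ -0.00049432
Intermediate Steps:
P = -2023 (P = 2 - (9*(-5*(-1)))² = 2 - (9*5)² = 2 - 1*45² = 2 - 1*2025 = 2 - 2025 = -2023)
1/P = 1/(-2023) = -1/2023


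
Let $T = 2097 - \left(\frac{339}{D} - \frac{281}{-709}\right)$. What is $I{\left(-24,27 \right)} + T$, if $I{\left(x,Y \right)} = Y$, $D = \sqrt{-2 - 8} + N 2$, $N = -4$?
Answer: $\frac{56669899}{26233} + \frac{339 i \sqrt{10}}{74} \approx 2160.3 + 14.487 i$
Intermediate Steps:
$D = -8 + i \sqrt{10}$ ($D = \sqrt{-2 - 8} - 8 = \sqrt{-10} - 8 = i \sqrt{10} - 8 = -8 + i \sqrt{10} \approx -8.0 + 3.1623 i$)
$T = \frac{1486492}{709} - \frac{339}{-8 + i \sqrt{10}}$ ($T = 2097 - \left(\frac{339}{-8 + i \sqrt{10}} - \frac{281}{-709}\right) = 2097 - \left(\frac{339}{-8 + i \sqrt{10}} - - \frac{281}{709}\right) = 2097 - \left(\frac{339}{-8 + i \sqrt{10}} + \frac{281}{709}\right) = 2097 - \left(\frac{281}{709} + \frac{339}{-8 + i \sqrt{10}}\right) = \frac{1486492}{709} - \frac{339}{-8 + i \sqrt{10}} \approx 2133.3 + 14.487 i$)
$I{\left(-24,27 \right)} + T = 27 + \left(\frac{55961608}{26233} + \frac{339 i \sqrt{10}}{74}\right) = \frac{56669899}{26233} + \frac{339 i \sqrt{10}}{74}$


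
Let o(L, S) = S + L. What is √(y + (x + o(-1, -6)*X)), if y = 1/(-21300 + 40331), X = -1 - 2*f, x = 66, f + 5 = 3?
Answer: 2*√4074518069/19031 ≈ 6.7082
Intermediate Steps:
f = -2 (f = -5 + 3 = -2)
o(L, S) = L + S
X = 3 (X = -1 - 2*(-2) = -1 + 4 = 3)
y = 1/19031 ≈ 5.2546e-5
√(y + (x + o(-1, -6)*X)) = √(1/19031 + (66 + (-1 - 6)*3)) = √(1/19031 + (66 - 7*3)) = √(1/19031 + (66 - 21)) = √(1/19031 + 45) = √(856396/19031) = 2*√4074518069/19031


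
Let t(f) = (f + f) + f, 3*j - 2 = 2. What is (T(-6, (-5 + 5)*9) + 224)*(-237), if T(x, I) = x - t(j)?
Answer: -50718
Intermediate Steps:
j = 4/3 (j = ⅔ + (⅓)*2 = ⅔ + ⅔ = 4/3 ≈ 1.3333)
t(f) = 3*f (t(f) = 2*f + f = 3*f)
T(x, I) = -4 + x (T(x, I) = x - 3*4/3 = x - 1*4 = x - 4 = -4 + x)
(T(-6, (-5 + 5)*9) + 224)*(-237) = ((-4 - 6) + 224)*(-237) = (-10 + 224)*(-237) = 214*(-237) = -50718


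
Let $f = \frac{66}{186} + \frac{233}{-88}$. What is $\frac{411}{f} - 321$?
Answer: $- \frac{1043021}{2085} \approx -500.25$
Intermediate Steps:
$f = - \frac{6255}{2728}$ ($f = 66 \cdot \frac{1}{186} + 233 \left(- \frac{1}{88}\right) = \frac{11}{31} - \frac{233}{88} = - \frac{6255}{2728} \approx -2.2929$)
$\frac{411}{f} - 321 = \frac{411}{- \frac{6255}{2728}} - 321 = 411 \left(- \frac{2728}{6255}\right) - 321 = - \frac{373736}{2085} - 321 = - \frac{1043021}{2085}$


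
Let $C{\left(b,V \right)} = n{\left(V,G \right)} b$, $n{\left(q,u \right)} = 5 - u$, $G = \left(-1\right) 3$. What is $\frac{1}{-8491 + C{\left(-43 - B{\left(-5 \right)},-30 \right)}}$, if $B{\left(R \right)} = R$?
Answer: $- \frac{1}{8795} \approx -0.0001137$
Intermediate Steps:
$G = -3$
$C{\left(b,V \right)} = 8 b$ ($C{\left(b,V \right)} = \left(5 - -3\right) b = \left(5 + 3\right) b = 8 b$)
$\frac{1}{-8491 + C{\left(-43 - B{\left(-5 \right)},-30 \right)}} = \frac{1}{-8491 + 8 \left(-43 - -5\right)} = \frac{1}{-8491 + 8 \left(-43 + 5\right)} = \frac{1}{-8491 + 8 \left(-38\right)} = \frac{1}{-8491 - 304} = \frac{1}{-8795} = - \frac{1}{8795}$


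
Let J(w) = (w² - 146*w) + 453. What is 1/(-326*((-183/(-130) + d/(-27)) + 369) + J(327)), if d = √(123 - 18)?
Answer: -8963299215/547771032464329 - 12396150*√105/3834397227250303 ≈ -1.6396e-5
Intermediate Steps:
d = √105 ≈ 10.247
J(w) = 453 + w² - 146*w
1/(-326*((-183/(-130) + d/(-27)) + 369) + J(327)) = 1/(-326*((-183/(-130) + √105/(-27)) + 369) + (453 + 327² - 146*327)) = 1/(-326*((-183*(-1/130) + √105*(-1/27)) + 369) + (453 + 106929 - 47742)) = 1/(-326*((183/130 - √105/27) + 369) + 59640) = 1/(-326*(48153/130 - √105/27) + 59640) = 1/((-7848939/65 + 326*√105/27) + 59640) = 1/(-3972339/65 + 326*√105/27)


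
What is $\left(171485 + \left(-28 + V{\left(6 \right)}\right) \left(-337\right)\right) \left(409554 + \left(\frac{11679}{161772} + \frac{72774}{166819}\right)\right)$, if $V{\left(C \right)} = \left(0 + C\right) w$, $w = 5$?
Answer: $\frac{37017427837642185861}{529149868} \approx 6.9956 \cdot 10^{10}$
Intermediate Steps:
$V{\left(C \right)} = 5 C$ ($V{\left(C \right)} = \left(0 + C\right) 5 = C 5 = 5 C$)
$\left(171485 + \left(-28 + V{\left(6 \right)}\right) \left(-337\right)\right) \left(409554 + \left(\frac{11679}{161772} + \frac{72774}{166819}\right)\right) = \left(171485 + \left(-28 + 5 \cdot 6\right) \left(-337\right)\right) \left(409554 + \left(\frac{11679}{161772} + \frac{72774}{166819}\right)\right) = \left(171485 + \left(-28 + 30\right) \left(-337\right)\right) \left(409554 + \left(11679 \cdot \frac{1}{161772} + 72774 \cdot \frac{1}{166819}\right)\right) = \left(171485 + 2 \left(-337\right)\right) \left(409554 + \left(\frac{229}{3172} + \frac{72774}{166819}\right)\right) = \left(171485 - 674\right) \left(409554 + \frac{269040679}{529149868}\right) = 170811 \cdot \frac{216715714079551}{529149868} = \frac{37017427837642185861}{529149868}$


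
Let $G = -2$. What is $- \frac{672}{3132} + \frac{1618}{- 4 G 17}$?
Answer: $\frac{207341}{17748} \approx 11.682$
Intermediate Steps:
$- \frac{672}{3132} + \frac{1618}{- 4 G 17} = - \frac{672}{3132} + \frac{1618}{\left(-4\right) \left(-2\right) 17} = \left(-672\right) \frac{1}{3132} + \frac{1618}{8 \cdot 17} = - \frac{56}{261} + \frac{1618}{136} = - \frac{56}{261} + 1618 \cdot \frac{1}{136} = - \frac{56}{261} + \frac{809}{68} = \frac{207341}{17748}$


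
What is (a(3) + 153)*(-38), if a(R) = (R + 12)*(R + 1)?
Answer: -8094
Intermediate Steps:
a(R) = (1 + R)*(12 + R) (a(R) = (12 + R)*(1 + R) = (1 + R)*(12 + R))
(a(3) + 153)*(-38) = ((12 + 3² + 13*3) + 153)*(-38) = ((12 + 9 + 39) + 153)*(-38) = (60 + 153)*(-38) = 213*(-38) = -8094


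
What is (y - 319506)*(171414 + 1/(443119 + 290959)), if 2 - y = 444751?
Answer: -96167159135656715/734078 ≈ -1.3100e+11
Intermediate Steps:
y = -444749 (y = 2 - 1*444751 = 2 - 444751 = -444749)
(y - 319506)*(171414 + 1/(443119 + 290959)) = (-444749 - 319506)*(171414 + 1/(443119 + 290959)) = -764255*(171414 + 1/734078) = -764255*125831246293/734078 = -96167159135656715/734078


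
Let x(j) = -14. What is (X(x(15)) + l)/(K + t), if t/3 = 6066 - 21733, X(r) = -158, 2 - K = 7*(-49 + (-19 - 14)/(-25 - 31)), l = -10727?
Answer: 87080/373281 ≈ 0.23328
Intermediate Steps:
K = 2727/8 (K = 2 - 7*(-49 + (-19 - 14)/(-25 - 31)) = 2 - 7*(-49 - 33/(-56)) = 2 - 7*(-49 - 33*(-1/56)) = 2 - 7*(-49 + 33/56) = 2 - 7*(-2711)/56 = 2 - 1*(-2711/8) = 2 + 2711/8 = 2727/8 ≈ 340.88)
t = -47001 (t = 3*(6066 - 21733) = 3*(-15667) = -47001)
(X(x(15)) + l)/(K + t) = (-158 - 10727)/(2727/8 - 47001) = -10885/(-373281/8) = -10885*(-8/373281) = 87080/373281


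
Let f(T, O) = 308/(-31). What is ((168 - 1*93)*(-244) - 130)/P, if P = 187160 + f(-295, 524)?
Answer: -285665/2900826 ≈ -0.098477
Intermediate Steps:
f(T, O) = -308/31 (f(T, O) = 308*(-1/31) = -308/31)
P = 5801652/31 (P = 187160 - 308/31 = 5801652/31 ≈ 1.8715e+5)
((168 - 1*93)*(-244) - 130)/P = ((168 - 1*93)*(-244) - 130)/(5801652/31) = ((168 - 93)*(-244) - 130)*(31/5801652) = (75*(-244) - 130)*(31/5801652) = (-18300 - 130)*(31/5801652) = -18430*31/5801652 = -285665/2900826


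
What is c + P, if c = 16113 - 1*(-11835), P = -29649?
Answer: -1701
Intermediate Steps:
c = 27948 (c = 16113 + 11835 = 27948)
c + P = 27948 - 29649 = -1701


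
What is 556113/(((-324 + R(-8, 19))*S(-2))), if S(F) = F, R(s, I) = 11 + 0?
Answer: 556113/626 ≈ 888.36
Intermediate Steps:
R(s, I) = 11
556113/(((-324 + R(-8, 19))*S(-2))) = 556113/(((-324 + 11)*(-2))) = 556113/((-313*(-2))) = 556113/626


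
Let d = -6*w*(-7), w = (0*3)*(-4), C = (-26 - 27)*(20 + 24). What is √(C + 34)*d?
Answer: 0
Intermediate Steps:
C = -2332 (C = -53*44 = -2332)
w = 0 (w = 0*(-4) = 0)
d = 0 (d = -6*0*(-7) = 0*(-7) = 0)
√(C + 34)*d = √(-2332 + 34)*0 = √(-2298)*0 = (I*√2298)*0 = 0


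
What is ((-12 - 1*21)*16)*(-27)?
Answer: 14256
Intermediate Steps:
((-12 - 1*21)*16)*(-27) = ((-12 - 21)*16)*(-27) = -33*16*(-27) = -528*(-27) = 14256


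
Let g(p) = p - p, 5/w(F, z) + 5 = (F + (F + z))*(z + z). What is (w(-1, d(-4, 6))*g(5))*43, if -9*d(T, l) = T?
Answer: 0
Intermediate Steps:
d(T, l) = -T/9
w(F, z) = 5/(-5 + 2*z*(z + 2*F)) (w(F, z) = 5/(-5 + (F + (F + z))*(z + z)) = 5/(-5 + (z + 2*F)*(2*z)) = 5/(-5 + 2*z*(z + 2*F)))
g(p) = 0
(w(-1, d(-4, 6))*g(5))*43 = ((5/(-5 + 2*(-⅑*(-4))² + 4*(-1)*(-⅑*(-4))))*0)*43 = ((5/(-5 + 2*(4/9)² + 4*(-1)*(4/9)))*0)*43 = ((5/(-5 + 2*(16/81) - 16/9))*0)*43 = ((5/(-5 + 32/81 - 16/9))*0)*43 = ((5/(-517/81))*0)*43 = ((5*(-81/517))*0)*43 = -405/517*0*43 = 0*43 = 0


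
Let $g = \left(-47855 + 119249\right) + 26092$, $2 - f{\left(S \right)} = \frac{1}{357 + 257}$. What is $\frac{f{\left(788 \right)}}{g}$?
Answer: $\frac{1227}{59856404} \approx 2.0499 \cdot 10^{-5}$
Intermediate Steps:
$f{\left(S \right)} = \frac{1227}{614}$ ($f{\left(S \right)} = 2 - \frac{1}{357 + 257} = 2 - \frac{1}{614} = \frac{1227}{614}$)
$g = 97486$ ($g = 71394 + 26092 = 97486$)
$\frac{f{\left(788 \right)}}{g} = \frac{1227}{614 \cdot 97486} = \frac{1227}{614} \cdot \frac{1}{97486} = \frac{1227}{59856404}$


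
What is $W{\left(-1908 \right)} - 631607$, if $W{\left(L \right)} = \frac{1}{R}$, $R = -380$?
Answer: $- \frac{240010661}{380} \approx -6.3161 \cdot 10^{5}$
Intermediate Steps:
$W{\left(L \right)} = - \frac{1}{380}$ ($W{\left(L \right)} = \frac{1}{-380} = - \frac{1}{380}$)
$W{\left(-1908 \right)} - 631607 = - \frac{1}{380} - 631607 = - \frac{240010661}{380}$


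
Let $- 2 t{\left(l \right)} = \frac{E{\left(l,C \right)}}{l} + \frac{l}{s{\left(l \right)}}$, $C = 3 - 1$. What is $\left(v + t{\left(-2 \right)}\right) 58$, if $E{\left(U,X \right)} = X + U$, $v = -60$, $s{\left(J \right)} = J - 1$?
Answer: $- \frac{10498}{3} \approx -3499.3$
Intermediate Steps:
$C = 2$ ($C = 3 - 1 = 2$)
$s{\left(J \right)} = -1 + J$ ($s{\left(J \right)} = J - 1 = -1 + J$)
$E{\left(U,X \right)} = U + X$
$t{\left(l \right)} = - \frac{l}{2 \left(-1 + l\right)} - \frac{2 + l}{2 l}$ ($t{\left(l \right)} = - \frac{\frac{l + 2}{l} + \frac{l}{-1 + l}}{2} = - \frac{\frac{2 + l}{l} + \frac{l}{-1 + l}}{2} = - \frac{\frac{l}{-1 + l} + \frac{2 + l}{l}}{2} = - \frac{l}{2 \left(-1 + l\right)} - \frac{2 + l}{2 l}$)
$\left(v + t{\left(-2 \right)}\right) 58 = \left(-60 + \frac{1 - \left(-2\right)^{2} - -1}{\left(-2\right) \left(-1 - 2\right)}\right) 58 = \left(-60 - \frac{1 - 4 + 1}{2 \left(-3\right)}\right) 58 = \left(-60 - - \frac{1 - 4 + 1}{6}\right) 58 = \left(-60 - \left(- \frac{1}{6}\right) \left(-2\right)\right) 58 = \left(-60 - \frac{1}{3}\right) 58 = \left(- \frac{181}{3}\right) 58 = - \frac{10498}{3}$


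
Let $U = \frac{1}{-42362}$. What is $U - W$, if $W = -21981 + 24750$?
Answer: $- \frac{117300379}{42362} \approx -2769.0$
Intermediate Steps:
$W = 2769$
$U = - \frac{1}{42362} \approx -2.3606 \cdot 10^{-5}$
$U - W = - \frac{1}{42362} - 2769 = - \frac{117300379}{42362}$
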